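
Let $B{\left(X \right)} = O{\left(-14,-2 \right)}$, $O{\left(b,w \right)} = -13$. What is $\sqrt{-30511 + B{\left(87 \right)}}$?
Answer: $2 i \sqrt{7631} \approx 174.71 i$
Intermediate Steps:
$B{\left(X \right)} = -13$
$\sqrt{-30511 + B{\left(87 \right)}} = \sqrt{-30511 - 13} = \sqrt{-30524} = 2 i \sqrt{7631}$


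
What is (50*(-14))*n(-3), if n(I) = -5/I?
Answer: -3500/3 ≈ -1166.7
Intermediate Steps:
(50*(-14))*n(-3) = (50*(-14))*(-5/(-3)) = -(-3500)*(-1)/3 = -700*5/3 = -3500/3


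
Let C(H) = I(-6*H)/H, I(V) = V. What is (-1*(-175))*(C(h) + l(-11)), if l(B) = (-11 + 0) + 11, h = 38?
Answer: -1050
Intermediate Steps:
l(B) = 0 (l(B) = -11 + 11 = 0)
C(H) = -6 (C(H) = (-6*H)/H = -6)
(-1*(-175))*(C(h) + l(-11)) = (-1*(-175))*(-6 + 0) = 175*(-6) = -1050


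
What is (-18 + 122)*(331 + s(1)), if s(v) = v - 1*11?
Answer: 33384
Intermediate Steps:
s(v) = -11 + v (s(v) = v - 11 = -11 + v)
(-18 + 122)*(331 + s(1)) = (-18 + 122)*(331 + (-11 + 1)) = 104*(331 - 10) = 104*321 = 33384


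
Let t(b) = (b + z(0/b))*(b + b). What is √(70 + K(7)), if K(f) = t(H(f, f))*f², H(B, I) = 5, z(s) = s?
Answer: 6*√70 ≈ 50.200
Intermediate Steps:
t(b) = 2*b² (t(b) = (b + 0/b)*(b + b) = (b + 0)*(2*b) = b*(2*b) = 2*b²)
K(f) = 50*f² (K(f) = (2*5²)*f² = (2*25)*f² = 50*f²)
√(70 + K(7)) = √(70 + 50*7²) = √(70 + 50*49) = √(70 + 2450) = √2520 = 6*√70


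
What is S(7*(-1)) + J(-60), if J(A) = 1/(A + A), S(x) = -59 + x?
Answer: -7921/120 ≈ -66.008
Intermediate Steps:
J(A) = 1/(2*A)
S(7*(-1)) + J(-60) = (-59 + 7*(-1)) + (½)/(-60) = (-59 - 7) + (½)*(-1/60) = -66 - 1/120 = -7921/120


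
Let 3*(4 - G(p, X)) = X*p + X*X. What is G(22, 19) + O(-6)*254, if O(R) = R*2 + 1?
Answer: -9149/3 ≈ -3049.7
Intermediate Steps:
G(p, X) = 4 - X**2/3 - X*p/3 (G(p, X) = 4 - (X*p + X*X)/3 = 4 - (X*p + X**2)/3 = 4 - (X**2 + X*p)/3 = 4 + (-X**2/3 - X*p/3) = 4 - X**2/3 - X*p/3)
O(R) = 1 + 2*R (O(R) = 2*R + 1 = 1 + 2*R)
G(22, 19) + O(-6)*254 = (4 - 1/3*19**2 - 1/3*19*22) + (1 + 2*(-6))*254 = (4 - 1/3*361 - 418/3) + (1 - 12)*254 = (4 - 361/3 - 418/3) - 11*254 = -767/3 - 2794 = -9149/3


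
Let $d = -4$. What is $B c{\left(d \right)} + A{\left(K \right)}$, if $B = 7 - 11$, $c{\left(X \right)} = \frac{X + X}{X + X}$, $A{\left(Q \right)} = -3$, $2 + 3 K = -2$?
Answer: $-7$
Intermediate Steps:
$K = - \frac{4}{3}$ ($K = - \frac{2}{3} + \frac{1}{3} \left(-2\right) = - \frac{2}{3} - \frac{2}{3} = - \frac{4}{3} \approx -1.3333$)
$c{\left(X \right)} = 1$ ($c{\left(X \right)} = \frac{2 X}{2 X} = 2 X \frac{1}{2 X} = 1$)
$B = -4$
$B c{\left(d \right)} + A{\left(K \right)} = \left(-4\right) 1 - 3 = -4 - 3 = -7$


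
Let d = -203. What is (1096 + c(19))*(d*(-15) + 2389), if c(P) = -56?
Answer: 5651360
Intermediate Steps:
(1096 + c(19))*(d*(-15) + 2389) = (1096 - 56)*(-203*(-15) + 2389) = 1040*(3045 + 2389) = 1040*5434 = 5651360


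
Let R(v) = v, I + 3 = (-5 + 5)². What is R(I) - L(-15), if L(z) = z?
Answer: 12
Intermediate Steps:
I = -3 (I = -3 + (-5 + 5)² = -3 + 0² = -3 + 0 = -3)
R(I) - L(-15) = -3 - 1*(-15) = -3 + 15 = 12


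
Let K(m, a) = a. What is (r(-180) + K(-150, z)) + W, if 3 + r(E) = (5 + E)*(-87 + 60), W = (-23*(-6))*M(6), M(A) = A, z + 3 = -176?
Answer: 5371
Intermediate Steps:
z = -179 (z = -3 - 176 = -179)
W = 828 (W = -23*(-6)*6 = 138*6 = 828)
r(E) = -138 - 27*E (r(E) = -3 + (5 + E)*(-87 + 60) = -3 + (5 + E)*(-27) = -3 + (-135 - 27*E) = -138 - 27*E)
(r(-180) + K(-150, z)) + W = ((-138 - 27*(-180)) - 179) + 828 = ((-138 + 4860) - 179) + 828 = (4722 - 179) + 828 = 4543 + 828 = 5371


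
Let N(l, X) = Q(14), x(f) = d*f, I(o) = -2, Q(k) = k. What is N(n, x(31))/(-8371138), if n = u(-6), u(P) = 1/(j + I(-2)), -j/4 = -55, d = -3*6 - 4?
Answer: -7/4185569 ≈ -1.6724e-6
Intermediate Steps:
d = -22 (d = -18 - 4 = -22)
j = 220 (j = -4*(-55) = 220)
u(P) = 1/218 (u(P) = 1/(220 - 2) = 1/218)
n = 1/218 ≈ 0.0045872
x(f) = -22*f
N(l, X) = 14
N(n, x(31))/(-8371138) = 14/(-8371138) = 14*(-1/8371138) = -7/4185569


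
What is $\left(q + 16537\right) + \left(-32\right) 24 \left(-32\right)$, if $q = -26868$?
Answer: $14245$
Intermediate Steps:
$\left(q + 16537\right) + \left(-32\right) 24 \left(-32\right) = \left(-26868 + 16537\right) + \left(-32\right) 24 \left(-32\right) = -10331 - -24576 = -10331 + 24576 = 14245$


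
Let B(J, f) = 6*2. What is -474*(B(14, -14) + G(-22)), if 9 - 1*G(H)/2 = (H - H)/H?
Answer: -14220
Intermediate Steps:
B(J, f) = 12
G(H) = 18 (G(H) = 18 - 2*(H - H)/H = 18 - 0/H = 18 - 2*0 = 18 + 0 = 18)
-474*(B(14, -14) + G(-22)) = -474*(12 + 18) = -474*30 = -14220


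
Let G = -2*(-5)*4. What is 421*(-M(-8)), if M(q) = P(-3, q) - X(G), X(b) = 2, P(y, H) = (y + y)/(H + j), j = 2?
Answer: 421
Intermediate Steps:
P(y, H) = 2*y/(2 + H) (P(y, H) = (y + y)/(H + 2) = (2*y)/(2 + H) = 2*y/(2 + H))
G = 40 (G = 10*4 = 40)
M(q) = -2 - 6/(2 + q) (M(q) = 2*(-3)/(2 + q) - 1*2 = -6/(2 + q) - 2 = -2 - 6/(2 + q))
421*(-M(-8)) = 421*(-2*(-5 - 1*(-8))/(2 - 8)) = 421*(-2*(-5 + 8)/(-6)) = 421*(-2*(-1)*3/6) = 421*(-1*(-1)) = 421*1 = 421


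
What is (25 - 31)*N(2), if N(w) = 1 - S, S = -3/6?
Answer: -9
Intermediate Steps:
S = -1/2 (S = -3*1/6 = -1/2 ≈ -0.50000)
N(w) = 3/2 (N(w) = 1 - 1*(-1/2) = 1 + 1/2 = 3/2)
(25 - 31)*N(2) = (25 - 31)*(3/2) = -6*3/2 = -9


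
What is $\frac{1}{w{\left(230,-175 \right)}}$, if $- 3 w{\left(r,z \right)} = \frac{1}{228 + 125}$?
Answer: $-1059$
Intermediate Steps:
$w{\left(r,z \right)} = - \frac{1}{1059}$ ($w{\left(r,z \right)} = - \frac{1}{3 \left(228 + 125\right)} = - \frac{1}{3 \cdot 353} = \left(- \frac{1}{3}\right) \frac{1}{353} = - \frac{1}{1059}$)
$\frac{1}{w{\left(230,-175 \right)}} = \frac{1}{- \frac{1}{1059}} = -1059$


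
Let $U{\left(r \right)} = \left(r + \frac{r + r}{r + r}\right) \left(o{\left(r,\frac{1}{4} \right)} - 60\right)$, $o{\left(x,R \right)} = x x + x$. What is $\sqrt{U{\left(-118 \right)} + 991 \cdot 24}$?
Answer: $i \sqrt{1584498} \approx 1258.8 i$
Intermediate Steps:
$o{\left(x,R \right)} = x + x^{2}$ ($o{\left(x,R \right)} = x^{2} + x = x + x^{2}$)
$U{\left(r \right)} = \left(1 + r\right) \left(-60 + r \left(1 + r\right)\right)$ ($U{\left(r \right)} = \left(r + \frac{r + r}{r + r}\right) \left(r \left(1 + r\right) - 60\right) = \left(r + \frac{2 r}{2 r}\right) \left(-60 + r \left(1 + r\right)\right) = \left(r + 2 r \frac{1}{2 r}\right) \left(-60 + r \left(1 + r\right)\right) = \left(r + 1\right) \left(-60 + r \left(1 + r\right)\right) = \left(1 + r\right) \left(-60 + r \left(1 + r\right)\right)$)
$\sqrt{U{\left(-118 \right)} + 991 \cdot 24} = \sqrt{\left(-60 + \left(-118\right)^{3} - -6962 + 2 \left(-118\right)^{2}\right) + 991 \cdot 24} = \sqrt{\left(-60 - 1643032 + 6962 + 2 \cdot 13924\right) + 23784} = \sqrt{\left(-60 - 1643032 + 6962 + 27848\right) + 23784} = \sqrt{-1608282 + 23784} = \sqrt{-1584498} = i \sqrt{1584498}$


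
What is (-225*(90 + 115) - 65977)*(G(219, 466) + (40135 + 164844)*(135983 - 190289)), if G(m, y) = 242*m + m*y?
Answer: 1247856072785244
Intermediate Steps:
(-225*(90 + 115) - 65977)*(G(219, 466) + (40135 + 164844)*(135983 - 190289)) = (-225*(90 + 115) - 65977)*(219*(242 + 466) + (40135 + 164844)*(135983 - 190289)) = (-225*205 - 65977)*(219*708 + 204979*(-54306)) = (-46125 - 65977)*(155052 - 11131589574) = -112102*(-11131434522) = 1247856072785244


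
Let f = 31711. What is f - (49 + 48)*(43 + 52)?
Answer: 22496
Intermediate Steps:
f - (49 + 48)*(43 + 52) = 31711 - (49 + 48)*(43 + 52) = 31711 - 97*95 = 31711 - 1*9215 = 31711 - 9215 = 22496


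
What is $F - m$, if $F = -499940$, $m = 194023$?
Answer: $-693963$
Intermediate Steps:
$F - m = -499940 - 194023 = -693963$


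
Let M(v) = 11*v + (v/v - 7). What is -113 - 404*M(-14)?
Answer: 64527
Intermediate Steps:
M(v) = -6 + 11*v (M(v) = 11*v + (1 - 7) = 11*v - 6 = -6 + 11*v)
-113 - 404*M(-14) = -113 - 404*(-6 + 11*(-14)) = -113 - 404*(-6 - 154) = -113 - 404*(-160) = -113 + 64640 = 64527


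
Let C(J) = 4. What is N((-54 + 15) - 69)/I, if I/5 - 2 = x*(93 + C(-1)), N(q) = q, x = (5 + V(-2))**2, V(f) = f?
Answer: -108/4375 ≈ -0.024686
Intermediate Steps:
x = 9 (x = (5 - 2)**2 = 3**2 = 9)
I = 4375 (I = 10 + 5*(9*(93 + 4)) = 10 + 5*(9*97) = 10 + 5*873 = 10 + 4365 = 4375)
N((-54 + 15) - 69)/I = ((-54 + 15) - 69)/4375 = (-39 - 69)*(1/4375) = -108*1/4375 = -108/4375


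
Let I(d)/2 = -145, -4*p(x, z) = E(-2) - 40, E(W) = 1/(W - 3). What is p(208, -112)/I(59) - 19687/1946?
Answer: -57287873/5643400 ≈ -10.151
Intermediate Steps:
E(W) = 1/(-3 + W)
p(x, z) = 201/20 (p(x, z) = -(1/(-3 - 2) - 40)/4 = -(1/(-5) - 40)/4 = -(-⅕ - 40)/4 = -¼*(-201/5) = 201/20)
I(d) = -290 (I(d) = 2*(-145) = -290)
p(208, -112)/I(59) - 19687/1946 = (201/20)/(-290) - 19687/1946 = (201/20)*(-1/290) - 19687*1/1946 = -201/5800 - 19687/1946 = -57287873/5643400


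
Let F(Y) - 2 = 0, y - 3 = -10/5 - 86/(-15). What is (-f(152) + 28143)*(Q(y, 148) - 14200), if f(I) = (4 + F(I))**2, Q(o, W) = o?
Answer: -1994650731/5 ≈ -3.9893e+8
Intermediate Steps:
y = 101/15 (y = 3 + (-10/5 - 86/(-15)) = 3 + (-10*1/5 - 86*(-1/15)) = 3 + (-2 + 86/15) = 3 + 56/15 = 101/15 ≈ 6.7333)
F(Y) = 2 (F(Y) = 2 + 0 = 2)
f(I) = 36 (f(I) = (4 + 2)**2 = 6**2 = 36)
(-f(152) + 28143)*(Q(y, 148) - 14200) = (-1*36 + 28143)*(101/15 - 14200) = (-36 + 28143)*(-212899/15) = 28107*(-212899/15) = -1994650731/5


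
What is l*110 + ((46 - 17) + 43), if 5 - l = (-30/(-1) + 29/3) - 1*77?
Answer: 14186/3 ≈ 4728.7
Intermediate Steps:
l = 127/3 (l = 5 - ((-30/(-1) + 29/3) - 1*77) = 5 - ((-30*(-1) + 29*(⅓)) - 77) = 5 - ((30 + 29/3) - 77) = 5 - (119/3 - 77) = 5 - 1*(-112/3) = 5 + 112/3 = 127/3 ≈ 42.333)
l*110 + ((46 - 17) + 43) = (127/3)*110 + ((46 - 17) + 43) = 13970/3 + (29 + 43) = 13970/3 + 72 = 14186/3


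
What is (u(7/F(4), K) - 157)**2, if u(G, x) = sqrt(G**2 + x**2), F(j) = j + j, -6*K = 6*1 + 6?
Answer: (1256 - sqrt(305))**2/64 ≈ 23968.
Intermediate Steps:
K = -2 (K = -(6*1 + 6)/6 = -(6 + 6)/6 = -1/6*12 = -2)
F(j) = 2*j
(u(7/F(4), K) - 157)**2 = (sqrt((7/((2*4)))**2 + (-2)**2) - 157)**2 = (sqrt((7/8)**2 + 4) - 157)**2 = (sqrt(49/64 + 4) - 157)**2 = (sqrt(305/64) - 157)**2 = (sqrt(305)/8 - 157)**2 = (-157 + sqrt(305)/8)**2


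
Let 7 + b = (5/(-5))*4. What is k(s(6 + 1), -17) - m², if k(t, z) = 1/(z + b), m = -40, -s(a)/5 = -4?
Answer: -44801/28 ≈ -1600.0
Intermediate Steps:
s(a) = 20 (s(a) = -5*(-4) = 20)
b = -11 (b = -7 + (5/(-5))*4 = -7 - ⅕*5*4 = -7 - 1*4 = -7 - 4 = -11)
k(t, z) = 1/(-11 + z) (k(t, z) = 1/(z - 11) = 1/(-11 + z))
k(s(6 + 1), -17) - m² = 1/(-11 - 17) - 1*(-40)² = 1/(-28) - 1*1600 = -1/28 - 1600 = -44801/28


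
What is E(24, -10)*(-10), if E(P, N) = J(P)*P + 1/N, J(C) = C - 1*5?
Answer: -4559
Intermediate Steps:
J(C) = -5 + C (J(C) = C - 5 = -5 + C)
E(P, N) = 1/N + P*(-5 + P) (E(P, N) = (-5 + P)*P + 1/N = P*(-5 + P) + 1/N = 1/N + P*(-5 + P))
E(24, -10)*(-10) = ((1 - 10*24*(-5 + 24))/(-10))*(-10) = -(1 - 10*24*19)/10*(-10) = -(1 - 4560)/10*(-10) = -1/10*(-4559)*(-10) = (4559/10)*(-10) = -4559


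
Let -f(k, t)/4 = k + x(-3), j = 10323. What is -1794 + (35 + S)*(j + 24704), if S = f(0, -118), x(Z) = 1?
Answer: 1084043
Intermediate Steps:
f(k, t) = -4 - 4*k (f(k, t) = -4*(k + 1) = -4*(1 + k) = -4 - 4*k)
S = -4 (S = -4 - 4*0 = -4 + 0 = -4)
-1794 + (35 + S)*(j + 24704) = -1794 + (35 - 4)*(10323 + 24704) = -1794 + 31*35027 = -1794 + 1085837 = 1084043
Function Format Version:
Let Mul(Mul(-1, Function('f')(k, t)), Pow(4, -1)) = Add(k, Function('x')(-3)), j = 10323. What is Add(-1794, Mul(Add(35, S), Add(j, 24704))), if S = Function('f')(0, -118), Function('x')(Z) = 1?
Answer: 1084043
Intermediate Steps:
Function('f')(k, t) = Add(-4, Mul(-4, k)) (Function('f')(k, t) = Mul(-4, Add(k, 1)) = Mul(-4, Add(1, k)) = Add(-4, Mul(-4, k)))
S = -4 (S = Add(-4, Mul(-4, 0)) = Add(-4, 0) = -4)
Add(-1794, Mul(Add(35, S), Add(j, 24704))) = Add(-1794, Mul(Add(35, -4), Add(10323, 24704))) = Add(-1794, Mul(31, 35027)) = Add(-1794, 1085837) = 1084043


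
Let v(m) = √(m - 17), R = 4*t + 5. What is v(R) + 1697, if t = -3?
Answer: 1697 + 2*I*√6 ≈ 1697.0 + 4.899*I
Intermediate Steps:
R = -7 (R = 4*(-3) + 5 = -12 + 5 = -7)
v(m) = √(-17 + m)
v(R) + 1697 = √(-17 - 7) + 1697 = √(-24) + 1697 = 2*I*√6 + 1697 = 1697 + 2*I*√6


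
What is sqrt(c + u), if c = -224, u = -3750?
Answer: I*sqrt(3974) ≈ 63.04*I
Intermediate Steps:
sqrt(c + u) = sqrt(-224 - 3750) = sqrt(-3974) = I*sqrt(3974)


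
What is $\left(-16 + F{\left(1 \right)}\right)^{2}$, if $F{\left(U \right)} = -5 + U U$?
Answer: $400$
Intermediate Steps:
$F{\left(U \right)} = -5 + U^{2}$
$\left(-16 + F{\left(1 \right)}\right)^{2} = \left(-16 - \left(5 - 1^{2}\right)\right)^{2} = \left(-16 + \left(-5 + 1\right)\right)^{2} = \left(-16 - 4\right)^{2} = \left(-20\right)^{2} = 400$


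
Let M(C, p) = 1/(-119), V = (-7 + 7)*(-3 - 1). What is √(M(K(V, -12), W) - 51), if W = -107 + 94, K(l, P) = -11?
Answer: I*√722330/119 ≈ 7.142*I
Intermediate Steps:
V = 0 (V = 0*(-4) = 0)
W = -13
M(C, p) = -1/119
√(M(K(V, -12), W) - 51) = √(-1/119 - 51) = √(-6070/119) = I*√722330/119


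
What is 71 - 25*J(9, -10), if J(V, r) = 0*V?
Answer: 71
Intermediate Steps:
J(V, r) = 0
71 - 25*J(9, -10) = 71 - 25*0 = 71 + 0 = 71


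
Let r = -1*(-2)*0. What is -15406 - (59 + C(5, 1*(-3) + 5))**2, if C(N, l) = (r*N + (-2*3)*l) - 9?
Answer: -16850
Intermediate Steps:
r = 0 (r = 2*0 = 0)
C(N, l) = -9 - 6*l (C(N, l) = (0*N + (-2*3)*l) - 9 = (0 - 6*l) - 9 = -6*l - 9 = -9 - 6*l)
-15406 - (59 + C(5, 1*(-3) + 5))**2 = -15406 - (59 + (-9 - 6*(1*(-3) + 5)))**2 = -15406 - (59 + (-9 - 6*(-3 + 5)))**2 = -15406 - (59 + (-9 - 6*2))**2 = -15406 - (59 + (-9 - 12))**2 = -15406 - (59 - 21)**2 = -15406 - 1*38**2 = -15406 - 1*1444 = -15406 - 1444 = -16850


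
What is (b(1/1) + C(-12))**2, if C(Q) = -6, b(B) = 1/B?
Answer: 25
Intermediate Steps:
b(B) = 1/B
(b(1/1) + C(-12))**2 = (1/(1/1) - 6)**2 = (1/(1*1) - 6)**2 = (1/1 - 6)**2 = (1 - 6)**2 = (-5)**2 = 25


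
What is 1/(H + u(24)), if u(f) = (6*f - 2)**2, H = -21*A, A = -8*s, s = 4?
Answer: 1/20836 ≈ 4.7994e-5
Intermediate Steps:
A = -32 (A = -8*4 = -32)
H = 672 (H = -21*(-32) = 672)
u(f) = (-2 + 6*f)**2
1/(H + u(24)) = 1/(672 + 4*(-1 + 3*24)**2) = 1/(672 + 4*(-1 + 72)**2) = 1/(672 + 4*71**2) = 1/(672 + 4*5041) = 1/(672 + 20164) = 1/20836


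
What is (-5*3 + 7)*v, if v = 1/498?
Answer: -4/249 ≈ -0.016064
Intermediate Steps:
v = 1/498 ≈ 0.0020080
(-5*3 + 7)*v = (-5*3 + 7)*(1/498) = (-15 + 7)*(1/498) = -8*1/498 = -4/249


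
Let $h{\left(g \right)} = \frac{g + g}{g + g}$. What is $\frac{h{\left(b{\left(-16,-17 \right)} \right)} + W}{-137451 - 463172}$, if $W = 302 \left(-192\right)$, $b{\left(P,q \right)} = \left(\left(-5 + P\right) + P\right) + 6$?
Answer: $\frac{57983}{600623} \approx 0.096538$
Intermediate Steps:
$b{\left(P,q \right)} = 1 + 2 P$ ($b{\left(P,q \right)} = \left(-5 + 2 P\right) + 6 = 1 + 2 P$)
$h{\left(g \right)} = 1$ ($h{\left(g \right)} = \frac{2 g}{2 g} = 2 g \frac{1}{2 g} = 1$)
$W = -57984$
$\frac{h{\left(b{\left(-16,-17 \right)} \right)} + W}{-137451 - 463172} = \frac{1 - 57984}{-137451 - 463172} = - \frac{57983}{-600623} = \left(-57983\right) \left(- \frac{1}{600623}\right) = \frac{57983}{600623}$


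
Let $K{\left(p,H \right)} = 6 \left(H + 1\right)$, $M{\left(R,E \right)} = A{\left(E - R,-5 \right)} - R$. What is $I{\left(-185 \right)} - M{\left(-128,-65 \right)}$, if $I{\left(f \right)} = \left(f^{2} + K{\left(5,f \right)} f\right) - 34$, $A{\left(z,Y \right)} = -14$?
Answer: $238317$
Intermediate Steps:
$M{\left(R,E \right)} = -14 - R$
$K{\left(p,H \right)} = 6 + 6 H$ ($K{\left(p,H \right)} = 6 \left(1 + H\right) = 6 + 6 H$)
$I{\left(f \right)} = -34 + f^{2} + f \left(6 + 6 f\right)$ ($I{\left(f \right)} = \left(f^{2} + \left(6 + 6 f\right) f\right) - 34 = \left(f^{2} + f \left(6 + 6 f\right)\right) - 34 = -34 + f^{2} + f \left(6 + 6 f\right)$)
$I{\left(-185 \right)} - M{\left(-128,-65 \right)} = \left(-34 + 6 \left(-185\right) + 7 \left(-185\right)^{2}\right) - \left(-14 - -128\right) = \left(-34 - 1110 + 7 \cdot 34225\right) - \left(-14 + 128\right) = \left(-34 - 1110 + 239575\right) - 114 = 238431 - 114 = 238317$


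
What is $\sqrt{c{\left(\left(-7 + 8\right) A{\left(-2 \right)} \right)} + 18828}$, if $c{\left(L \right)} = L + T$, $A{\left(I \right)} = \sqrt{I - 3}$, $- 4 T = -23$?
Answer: $\frac{\sqrt{75335 + 4 i \sqrt{5}}}{2} \approx 137.24 + 0.0081468 i$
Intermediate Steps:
$T = \frac{23}{4}$ ($T = \left(- \frac{1}{4}\right) \left(-23\right) = \frac{23}{4} \approx 5.75$)
$A{\left(I \right)} = \sqrt{-3 + I}$
$c{\left(L \right)} = \frac{23}{4} + L$ ($c{\left(L \right)} = L + \frac{23}{4} = \frac{23}{4} + L$)
$\sqrt{c{\left(\left(-7 + 8\right) A{\left(-2 \right)} \right)} + 18828} = \sqrt{\left(\frac{23}{4} + \left(-7 + 8\right) \sqrt{-3 - 2}\right) + 18828} = \sqrt{\left(\frac{23}{4} + 1 \sqrt{-5}\right) + 18828} = \sqrt{\left(\frac{23}{4} + 1 i \sqrt{5}\right) + 18828} = \sqrt{\left(\frac{23}{4} + i \sqrt{5}\right) + 18828} = \sqrt{\frac{75335}{4} + i \sqrt{5}}$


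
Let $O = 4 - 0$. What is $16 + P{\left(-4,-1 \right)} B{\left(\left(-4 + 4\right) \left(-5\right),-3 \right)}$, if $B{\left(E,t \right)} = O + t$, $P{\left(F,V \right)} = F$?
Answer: $12$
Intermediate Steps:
$O = 4$ ($O = 4 + 0 = 4$)
$B{\left(E,t \right)} = 4 + t$
$16 + P{\left(-4,-1 \right)} B{\left(\left(-4 + 4\right) \left(-5\right),-3 \right)} = 16 - 4 \left(4 - 3\right) = 16 - 4 = 12$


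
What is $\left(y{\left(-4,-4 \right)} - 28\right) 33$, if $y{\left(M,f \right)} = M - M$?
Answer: $-924$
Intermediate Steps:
$y{\left(M,f \right)} = 0$
$\left(y{\left(-4,-4 \right)} - 28\right) 33 = \left(0 - 28\right) 33 = \left(-28\right) 33 = -924$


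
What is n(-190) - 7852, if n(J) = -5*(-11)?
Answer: -7797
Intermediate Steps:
n(J) = 55
n(-190) - 7852 = 55 - 7852 = -7797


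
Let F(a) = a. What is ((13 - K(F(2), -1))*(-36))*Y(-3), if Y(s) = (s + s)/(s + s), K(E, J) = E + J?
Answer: -432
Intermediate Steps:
Y(s) = 1 (Y(s) = (2*s)/((2*s)) = (2*s)*(1/(2*s)) = 1)
((13 - K(F(2), -1))*(-36))*Y(-3) = ((13 - (2 - 1))*(-36))*1 = ((13 - 1*1)*(-36))*1 = ((13 - 1)*(-36))*1 = (12*(-36))*1 = -432*1 = -432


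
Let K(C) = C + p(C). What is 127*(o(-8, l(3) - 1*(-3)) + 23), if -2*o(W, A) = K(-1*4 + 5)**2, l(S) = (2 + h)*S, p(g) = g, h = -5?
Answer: 2667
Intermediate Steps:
K(C) = 2*C (K(C) = C + C = 2*C)
l(S) = -3*S (l(S) = (2 - 5)*S = -3*S)
o(W, A) = -2 (o(W, A) = -4*(-1*4 + 5)**2/2 = -4*(-4 + 5)**2/2 = -(2*1)**2/2 = -1/2*2**2 = -1/2*4 = -2)
127*(o(-8, l(3) - 1*(-3)) + 23) = 127*(-2 + 23) = 127*21 = 2667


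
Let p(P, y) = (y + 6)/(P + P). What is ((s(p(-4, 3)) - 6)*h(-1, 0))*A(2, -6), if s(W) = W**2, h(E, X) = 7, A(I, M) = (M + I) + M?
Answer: 10605/32 ≈ 331.41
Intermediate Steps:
A(I, M) = I + 2*M (A(I, M) = (I + M) + M = I + 2*M)
p(P, y) = (6 + y)/(2*P) (p(P, y) = (6 + y)/((2*P)) = (6 + y)*(1/(2*P)) = (6 + y)/(2*P))
((s(p(-4, 3)) - 6)*h(-1, 0))*A(2, -6) = ((((1/2)*(6 + 3)/(-4))**2 - 6)*7)*(2 + 2*(-6)) = ((((1/2)*(-1/4)*9)**2 - 6)*7)*(2 - 12) = (((-9/8)**2 - 6)*7)*(-10) = ((81/64 - 6)*7)*(-10) = -303/64*7*(-10) = -2121/64*(-10) = 10605/32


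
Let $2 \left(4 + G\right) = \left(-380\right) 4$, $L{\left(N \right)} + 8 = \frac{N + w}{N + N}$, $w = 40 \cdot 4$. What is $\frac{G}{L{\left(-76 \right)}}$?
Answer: $\frac{29032}{325} \approx 89.329$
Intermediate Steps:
$w = 160$
$L{\left(N \right)} = -8 + \frac{160 + N}{2 N}$ ($L{\left(N \right)} = -8 + \frac{N + 160}{N + N} = -8 + \frac{160 + N}{2 N}$)
$G = -764$ ($G = -4 + \frac{\left(-380\right) 4}{2} = -4 + \frac{1}{2} \left(-1520\right) = -4 - 760 = -764$)
$\frac{G}{L{\left(-76 \right)}} = - \frac{764}{- \frac{15}{2} + \frac{80}{-76}} = - \frac{764}{- \frac{15}{2} + 80 \left(- \frac{1}{76}\right)} = - \frac{764}{- \frac{15}{2} - \frac{20}{19}} = - \frac{764}{- \frac{325}{38}} = \left(-764\right) \left(- \frac{38}{325}\right) = \frac{29032}{325}$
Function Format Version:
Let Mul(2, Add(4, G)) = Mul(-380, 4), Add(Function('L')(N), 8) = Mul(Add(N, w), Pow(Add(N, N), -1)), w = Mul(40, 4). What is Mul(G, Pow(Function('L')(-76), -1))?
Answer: Rational(29032, 325) ≈ 89.329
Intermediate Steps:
w = 160
Function('L')(N) = Add(-8, Mul(Rational(1, 2), Pow(N, -1), Add(160, N))) (Function('L')(N) = Add(-8, Mul(Add(N, 160), Pow(Add(N, N), -1))) = Add(-8, Mul(Add(160, N), Pow(Mul(2, N), -1))) = Add(-8, Mul(Add(160, N), Mul(Rational(1, 2), Pow(N, -1)))) = Add(-8, Mul(Rational(1, 2), Pow(N, -1), Add(160, N))))
G = -764 (G = Add(-4, Mul(Rational(1, 2), Mul(-380, 4))) = Add(-4, Mul(Rational(1, 2), -1520)) = Add(-4, -760) = -764)
Mul(G, Pow(Function('L')(-76), -1)) = Mul(-764, Pow(Add(Rational(-15, 2), Mul(80, Pow(-76, -1))), -1)) = Mul(-764, Pow(Add(Rational(-15, 2), Mul(80, Rational(-1, 76))), -1)) = Mul(-764, Pow(Add(Rational(-15, 2), Rational(-20, 19)), -1)) = Mul(-764, Pow(Rational(-325, 38), -1)) = Mul(-764, Rational(-38, 325)) = Rational(29032, 325)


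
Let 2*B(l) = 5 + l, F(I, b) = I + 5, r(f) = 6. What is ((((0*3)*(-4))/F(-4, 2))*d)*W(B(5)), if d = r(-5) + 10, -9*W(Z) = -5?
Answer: 0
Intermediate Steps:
F(I, b) = 5 + I
B(l) = 5/2 + l/2 (B(l) = (5 + l)/2 = 5/2 + l/2)
W(Z) = 5/9 (W(Z) = -1/9*(-5) = 5/9)
d = 16 (d = 6 + 10 = 16)
((((0*3)*(-4))/F(-4, 2))*d)*W(B(5)) = ((((0*3)*(-4))/(5 - 4))*16)*(5/9) = (((0*(-4))/1)*16)*(5/9) = ((0*1)*16)*(5/9) = (0*16)*(5/9) = 0*(5/9) = 0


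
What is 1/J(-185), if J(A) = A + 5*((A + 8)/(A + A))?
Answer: -74/13513 ≈ -0.0054762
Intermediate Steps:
J(A) = A + 5*(8 + A)/(2*A) (J(A) = A + 5*((8 + A)/((2*A))) = A + 5*((8 + A)*(1/(2*A))) = A + 5*((8 + A)/(2*A)) = A + 5*(8 + A)/(2*A))
1/J(-185) = 1/(5/2 - 185 + 20/(-185)) = 1/(5/2 - 185 + 20*(-1/185)) = 1/(5/2 - 185 - 4/37) = 1/(-13513/74) = -74/13513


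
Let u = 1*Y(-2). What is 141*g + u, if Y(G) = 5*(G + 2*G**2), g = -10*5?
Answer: -7020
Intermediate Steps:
g = -50
Y(G) = 5*G + 10*G**2
u = 30 (u = 1*(5*(-2)*(1 + 2*(-2))) = 1*(5*(-2)*(1 - 4)) = 1*(5*(-2)*(-3)) = 1*30 = 30)
141*g + u = 141*(-50) + 30 = -7050 + 30 = -7020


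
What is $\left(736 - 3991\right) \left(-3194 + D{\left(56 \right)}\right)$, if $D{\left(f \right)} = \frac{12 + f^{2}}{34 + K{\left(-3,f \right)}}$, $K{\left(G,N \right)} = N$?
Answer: $\frac{30847852}{3} \approx 1.0283 \cdot 10^{7}$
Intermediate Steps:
$D{\left(f \right)} = \frac{12 + f^{2}}{34 + f}$
$\left(736 - 3991\right) \left(-3194 + D{\left(56 \right)}\right) = \left(736 - 3991\right) \left(-3194 + \frac{12 + 56^{2}}{34 + 56}\right) = - 3255 \left(-3194 + \frac{12 + 3136}{90}\right) = - 3255 \left(-3194 + \frac{1}{90} \cdot 3148\right) = - 3255 \left(-3194 + \frac{1574}{45}\right) = \left(-3255\right) \left(- \frac{142156}{45}\right) = \frac{30847852}{3}$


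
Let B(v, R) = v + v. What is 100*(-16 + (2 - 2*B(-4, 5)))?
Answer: 200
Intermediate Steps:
B(v, R) = 2*v
100*(-16 + (2 - 2*B(-4, 5))) = 100*(-16 + (2 - 4*(-4))) = 100*(-16 + (2 - 2*(-8))) = 100*(-16 + (2 + 16)) = 100*(-16 + 18) = 100*2 = 200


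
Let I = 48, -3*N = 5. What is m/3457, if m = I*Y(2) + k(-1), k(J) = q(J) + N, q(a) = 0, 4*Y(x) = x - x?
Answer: -5/10371 ≈ -0.00048211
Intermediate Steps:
Y(x) = 0 (Y(x) = (x - x)/4 = (¼)*0 = 0)
N = -5/3 (N = -⅓*5 = -5/3 ≈ -1.6667)
k(J) = -5/3 (k(J) = 0 - 5/3 = -5/3)
m = -5/3 (m = 48*0 - 5/3 = 0 - 5/3 = -5/3 ≈ -1.6667)
m/3457 = -5/3/3457 = -5/3*1/3457 = -5/10371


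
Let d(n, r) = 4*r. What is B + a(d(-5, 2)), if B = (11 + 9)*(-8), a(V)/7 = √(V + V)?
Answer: -132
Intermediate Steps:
a(V) = 7*√2*√V (a(V) = 7*√(V + V) = 7*√(2*V) = 7*(√2*√V) = 7*√2*√V)
B = -160 (B = 20*(-8) = -160)
B + a(d(-5, 2)) = -160 + 7*√2*√(4*2) = -160 + 7*√2*√8 = -160 + 7*√2*(2*√2) = -160 + 28 = -132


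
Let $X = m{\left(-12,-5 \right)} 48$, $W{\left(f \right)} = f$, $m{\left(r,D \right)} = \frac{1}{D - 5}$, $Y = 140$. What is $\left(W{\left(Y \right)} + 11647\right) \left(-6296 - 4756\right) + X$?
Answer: $- \frac{651349644}{5} \approx -1.3027 \cdot 10^{8}$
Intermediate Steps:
$m{\left(r,D \right)} = \frac{1}{-5 + D}$
$X = - \frac{24}{5}$ ($X = \frac{1}{-5 - 5} \cdot 48 = \frac{1}{-10} \cdot 48 = \left(- \frac{1}{10}\right) 48 = - \frac{24}{5} \approx -4.8$)
$\left(W{\left(Y \right)} + 11647\right) \left(-6296 - 4756\right) + X = \left(140 + 11647\right) \left(-6296 - 4756\right) - \frac{24}{5} = 11787 \left(-11052\right) - \frac{24}{5} = -130269924 - \frac{24}{5} = - \frac{651349644}{5}$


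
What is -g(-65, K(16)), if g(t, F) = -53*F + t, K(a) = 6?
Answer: 383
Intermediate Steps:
g(t, F) = t - 53*F
-g(-65, K(16)) = -(-65 - 53*6) = -(-65 - 318) = -1*(-383) = 383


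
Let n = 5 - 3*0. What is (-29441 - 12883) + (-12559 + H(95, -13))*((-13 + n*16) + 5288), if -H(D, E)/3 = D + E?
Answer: -68613099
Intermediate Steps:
n = 5 (n = 5 + 0 = 5)
H(D, E) = -3*D - 3*E (H(D, E) = -3*(D + E) = -3*D - 3*E)
(-29441 - 12883) + (-12559 + H(95, -13))*((-13 + n*16) + 5288) = (-29441 - 12883) + (-12559 + (-3*95 - 3*(-13)))*((-13 + 5*16) + 5288) = -42324 + (-12559 + (-285 + 39))*((-13 + 80) + 5288) = -42324 + (-12559 - 246)*(67 + 5288) = -42324 - 12805*5355 = -42324 - 68570775 = -68613099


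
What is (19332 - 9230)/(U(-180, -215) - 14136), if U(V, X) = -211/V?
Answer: -1818360/2544269 ≈ -0.71469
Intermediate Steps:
(19332 - 9230)/(U(-180, -215) - 14136) = (19332 - 9230)/(-211/(-180) - 14136) = 10102/(-211*(-1/180) - 14136) = 10102/(211/180 - 14136) = 10102/(-2544269/180) = 10102*(-180/2544269) = -1818360/2544269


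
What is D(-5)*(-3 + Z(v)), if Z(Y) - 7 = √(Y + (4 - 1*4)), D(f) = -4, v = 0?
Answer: -16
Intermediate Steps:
Z(Y) = 7 + √Y (Z(Y) = 7 + √(Y + (4 - 1*4)) = 7 + √(Y + (4 - 4)) = 7 + √(Y + 0) = 7 + √Y)
D(-5)*(-3 + Z(v)) = -4*(-3 + (7 + √0)) = -4*(-3 + (7 + 0)) = -4*(-3 + 7) = -4*4 = -16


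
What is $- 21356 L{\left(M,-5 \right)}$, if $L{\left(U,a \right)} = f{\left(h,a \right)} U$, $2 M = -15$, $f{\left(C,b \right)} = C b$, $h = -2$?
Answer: $1601700$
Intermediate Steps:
$M = - \frac{15}{2}$ ($M = \frac{1}{2} \left(-15\right) = - \frac{15}{2} \approx -7.5$)
$L{\left(U,a \right)} = - 2 U a$ ($L{\left(U,a \right)} = - 2 a U = - 2 U a$)
$- 21356 L{\left(M,-5 \right)} = - 21356 \left(\left(-2\right) \left(- \frac{15}{2}\right) \left(-5\right)\right) = \left(-21356\right) \left(-75\right) = 1601700$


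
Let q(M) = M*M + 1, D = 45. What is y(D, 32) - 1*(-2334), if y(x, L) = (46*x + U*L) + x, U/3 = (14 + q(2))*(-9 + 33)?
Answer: 48225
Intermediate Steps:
q(M) = 1 + M² (q(M) = M² + 1 = 1 + M²)
U = 1368 (U = 3*((14 + (1 + 2²))*(-9 + 33)) = 3*((14 + (1 + 4))*24) = 3*((14 + 5)*24) = 3*(19*24) = 3*456 = 1368)
y(x, L) = 47*x + 1368*L (y(x, L) = (46*x + 1368*L) + x = 47*x + 1368*L)
y(D, 32) - 1*(-2334) = (47*45 + 1368*32) - 1*(-2334) = (2115 + 43776) + 2334 = 45891 + 2334 = 48225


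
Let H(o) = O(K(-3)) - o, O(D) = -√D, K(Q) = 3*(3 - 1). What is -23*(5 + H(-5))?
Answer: -230 + 23*√6 ≈ -173.66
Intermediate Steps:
K(Q) = 6 (K(Q) = 3*2 = 6)
H(o) = -o - √6 (H(o) = -√6 - o = -o - √6)
-23*(5 + H(-5)) = -23*(5 + (-1*(-5) - √6)) = -23*(5 + (5 - √6)) = -23*(10 - √6) = -230 + 23*√6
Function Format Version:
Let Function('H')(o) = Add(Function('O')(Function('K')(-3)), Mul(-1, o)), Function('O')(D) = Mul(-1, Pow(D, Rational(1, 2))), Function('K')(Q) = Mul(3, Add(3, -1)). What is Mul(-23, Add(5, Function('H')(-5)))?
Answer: Add(-230, Mul(23, Pow(6, Rational(1, 2)))) ≈ -173.66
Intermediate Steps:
Function('K')(Q) = 6 (Function('K')(Q) = Mul(3, 2) = 6)
Function('H')(o) = Add(Mul(-1, o), Mul(-1, Pow(6, Rational(1, 2)))) (Function('H')(o) = Add(Mul(-1, Pow(6, Rational(1, 2))), Mul(-1, o)) = Add(Mul(-1, o), Mul(-1, Pow(6, Rational(1, 2)))))
Mul(-23, Add(5, Function('H')(-5))) = Mul(-23, Add(5, Add(Mul(-1, -5), Mul(-1, Pow(6, Rational(1, 2)))))) = Mul(-23, Add(5, Add(5, Mul(-1, Pow(6, Rational(1, 2)))))) = Mul(-23, Add(10, Mul(-1, Pow(6, Rational(1, 2))))) = Add(-230, Mul(23, Pow(6, Rational(1, 2))))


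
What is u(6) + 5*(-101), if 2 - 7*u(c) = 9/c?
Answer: -7069/14 ≈ -504.93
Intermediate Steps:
u(c) = 2/7 - 9/(7*c)
u(6) + 5*(-101) = (1/7)*(-9 + 2*6)/6 + 5*(-101) = (1/7)*(1/6)*(-9 + 12) - 505 = (1/7)*(1/6)*3 - 505 = 1/14 - 505 = -7069/14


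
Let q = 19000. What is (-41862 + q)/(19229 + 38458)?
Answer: -3266/8241 ≈ -0.39631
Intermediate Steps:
(-41862 + q)/(19229 + 38458) = (-41862 + 19000)/(19229 + 38458) = -22862/57687 = -22862*1/57687 = -3266/8241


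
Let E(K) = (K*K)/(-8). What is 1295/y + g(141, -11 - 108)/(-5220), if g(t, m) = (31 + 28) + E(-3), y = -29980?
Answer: -3397997/62598240 ≈ -0.054283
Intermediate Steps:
E(K) = -K²/8 (E(K) = K²*(-⅛) = -K²/8)
g(t, m) = 463/8 (g(t, m) = (31 + 28) - ⅛*(-3)² = 59 - ⅛*9 = 59 - 9/8 = 463/8)
1295/y + g(141, -11 - 108)/(-5220) = 1295/(-29980) + (463/8)/(-5220) = 1295*(-1/29980) + (463/8)*(-1/5220) = -259/5996 - 463/41760 = -3397997/62598240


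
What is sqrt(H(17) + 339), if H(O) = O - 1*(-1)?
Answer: sqrt(357) ≈ 18.894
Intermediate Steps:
H(O) = 1 + O (H(O) = O + 1 = 1 + O)
sqrt(H(17) + 339) = sqrt((1 + 17) + 339) = sqrt(18 + 339) = sqrt(357)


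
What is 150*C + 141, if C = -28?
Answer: -4059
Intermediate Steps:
150*C + 141 = 150*(-28) + 141 = -4200 + 141 = -4059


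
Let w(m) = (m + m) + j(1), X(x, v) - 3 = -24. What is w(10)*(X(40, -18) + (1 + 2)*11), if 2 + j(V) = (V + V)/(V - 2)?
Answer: 192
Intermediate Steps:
j(V) = -2 + 2*V/(-2 + V) (j(V) = -2 + (V + V)/(V - 2) = -2 + (2*V)/(-2 + V) = -2 + 2*V/(-2 + V))
X(x, v) = -21 (X(x, v) = 3 - 24 = -21)
w(m) = -4 + 2*m (w(m) = (m + m) + 4/(-2 + 1) = 2*m + 4/(-1) = 2*m + 4*(-1) = 2*m - 4 = -4 + 2*m)
w(10)*(X(40, -18) + (1 + 2)*11) = (-4 + 2*10)*(-21 + (1 + 2)*11) = (-4 + 20)*(-21 + 3*11) = 16*(-21 + 33) = 16*12 = 192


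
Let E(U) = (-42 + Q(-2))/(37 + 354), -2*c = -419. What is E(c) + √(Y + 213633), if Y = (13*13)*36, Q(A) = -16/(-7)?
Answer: -278/2737 + 3*√24413 ≈ 468.64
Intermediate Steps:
c = 419/2 (c = -½*(-419) = 419/2 ≈ 209.50)
Q(A) = 16/7 (Q(A) = -16*(-⅐) = 16/7)
Y = 6084 (Y = 169*36 = 6084)
E(U) = -278/2737 (E(U) = (-42 + 16/7)/(37 + 354) = -278/7/391 = -278/7*1/391 = -278/2737)
E(c) + √(Y + 213633) = -278/2737 + √(6084 + 213633) = -278/2737 + √219717 = -278/2737 + 3*√24413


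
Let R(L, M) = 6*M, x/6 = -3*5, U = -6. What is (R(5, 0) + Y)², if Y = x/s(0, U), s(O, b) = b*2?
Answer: 225/4 ≈ 56.250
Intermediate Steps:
s(O, b) = 2*b
x = -90 (x = 6*(-3*5) = 6*(-15) = -90)
Y = 15/2 (Y = -90/(2*(-6)) = -90/(-12) = -90*(-1/12) = 15/2 ≈ 7.5000)
(R(5, 0) + Y)² = (6*0 + 15/2)² = (0 + 15/2)² = (15/2)² = 225/4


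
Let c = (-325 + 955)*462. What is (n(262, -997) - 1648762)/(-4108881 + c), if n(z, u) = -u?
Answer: 78465/181801 ≈ 0.43160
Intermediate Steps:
c = 291060 (c = 630*462 = 291060)
(n(262, -997) - 1648762)/(-4108881 + c) = (-1*(-997) - 1648762)/(-4108881 + 291060) = (997 - 1648762)/(-3817821) = -1647765*(-1/3817821) = 78465/181801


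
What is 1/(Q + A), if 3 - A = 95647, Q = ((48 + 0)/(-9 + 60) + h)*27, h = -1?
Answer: -17/1625975 ≈ -1.0455e-5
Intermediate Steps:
Q = -27/17 (Q = ((48 + 0)/(-9 + 60) - 1)*27 = (48/51 - 1)*27 = (48*(1/51) - 1)*27 = (16/17 - 1)*27 = -1/17*27 = -27/17 ≈ -1.5882)
A = -95644 (A = 3 - 1*95647 = 3 - 95647 = -95644)
1/(Q + A) = 1/(-27/17 - 95644) = 1/(-1625975/17) = -17/1625975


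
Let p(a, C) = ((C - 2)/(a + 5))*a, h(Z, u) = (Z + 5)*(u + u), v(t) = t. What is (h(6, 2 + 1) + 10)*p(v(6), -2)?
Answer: -1824/11 ≈ -165.82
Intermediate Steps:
h(Z, u) = 2*u*(5 + Z) (h(Z, u) = (5 + Z)*(2*u) = 2*u*(5 + Z))
p(a, C) = a*(-2 + C)/(5 + a) (p(a, C) = ((-2 + C)/(5 + a))*a = a*(-2 + C)/(5 + a))
(h(6, 2 + 1) + 10)*p(v(6), -2) = (2*(2 + 1)*(5 + 6) + 10)*(6*(-2 - 2)/(5 + 6)) = (2*3*11 + 10)*(6*(-4)/11) = (66 + 10)*(6*(1/11)*(-4)) = 76*(-24/11) = -1824/11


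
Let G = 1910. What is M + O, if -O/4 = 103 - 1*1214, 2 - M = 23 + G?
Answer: 2513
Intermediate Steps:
M = -1931 (M = 2 - (23 + 1910) = 2 - 1*1933 = 2 - 1933 = -1931)
O = 4444 (O = -4*(103 - 1*1214) = -4*(103 - 1214) = -4*(-1111) = 4444)
M + O = -1931 + 4444 = 2513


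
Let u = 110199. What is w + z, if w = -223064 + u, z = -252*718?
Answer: -293801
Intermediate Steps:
z = -180936
w = -112865 (w = -223064 + 110199 = -112865)
w + z = -112865 - 180936 = -293801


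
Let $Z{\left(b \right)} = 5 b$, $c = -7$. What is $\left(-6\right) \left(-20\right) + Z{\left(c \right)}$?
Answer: $85$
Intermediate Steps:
$\left(-6\right) \left(-20\right) + Z{\left(c \right)} = \left(-6\right) \left(-20\right) + 5 \left(-7\right) = 120 - 35 = 85$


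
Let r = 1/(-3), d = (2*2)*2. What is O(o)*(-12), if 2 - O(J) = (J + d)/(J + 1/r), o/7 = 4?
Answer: -168/25 ≈ -6.7200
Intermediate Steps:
o = 28 (o = 7*4 = 28)
d = 8 (d = 4*2 = 8)
r = -⅓ ≈ -0.33333
O(J) = 2 - (8 + J)/(-3 + J) (O(J) = 2 - (J + 8)/(J + 1/(-⅓)) = 2 - (8 + J)/(J - 3) = 2 - (8 + J)/(-3 + J))
O(o)*(-12) = ((14 - 1*28)/(3 - 1*28))*(-12) = ((14 - 28)/(3 - 28))*(-12) = (-14/(-25))*(-12) = -1/25*(-14)*(-12) = (14/25)*(-12) = -168/25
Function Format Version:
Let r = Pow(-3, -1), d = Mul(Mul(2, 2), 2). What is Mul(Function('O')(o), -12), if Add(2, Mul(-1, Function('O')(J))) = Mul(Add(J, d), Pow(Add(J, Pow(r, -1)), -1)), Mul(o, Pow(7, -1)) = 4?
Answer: Rational(-168, 25) ≈ -6.7200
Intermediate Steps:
o = 28 (o = Mul(7, 4) = 28)
d = 8 (d = Mul(4, 2) = 8)
r = Rational(-1, 3) ≈ -0.33333
Function('O')(J) = Add(2, Mul(-1, Pow(Add(-3, J), -1), Add(8, J))) (Function('O')(J) = Add(2, Mul(-1, Mul(Add(J, 8), Pow(Add(J, Pow(Rational(-1, 3), -1)), -1)))) = Add(2, Mul(-1, Mul(Add(8, J), Pow(Add(J, -3), -1)))) = Add(2, Mul(-1, Mul(Add(8, J), Pow(Add(-3, J), -1)))) = Add(2, Mul(-1, Mul(Pow(Add(-3, J), -1), Add(8, J)))) = Add(2, Mul(-1, Pow(Add(-3, J), -1), Add(8, J))))
Mul(Function('O')(o), -12) = Mul(Mul(Pow(Add(3, Mul(-1, 28)), -1), Add(14, Mul(-1, 28))), -12) = Mul(Mul(Pow(Add(3, -28), -1), Add(14, -28)), -12) = Mul(Mul(Pow(-25, -1), -14), -12) = Mul(Mul(Rational(-1, 25), -14), -12) = Mul(Rational(14, 25), -12) = Rational(-168, 25)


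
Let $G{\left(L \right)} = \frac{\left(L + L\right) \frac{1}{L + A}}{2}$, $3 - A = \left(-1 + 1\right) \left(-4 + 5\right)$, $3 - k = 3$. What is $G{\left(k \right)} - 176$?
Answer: $-176$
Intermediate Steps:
$k = 0$ ($k = 3 - 3 = 0$)
$A = 3$ ($A = 3 - \left(-1 + 1\right) \left(-4 + 5\right) = 3 - 0 \cdot 1 = 3 - 0 = 3 + 0 = 3$)
$G{\left(L \right)} = \frac{L}{3 + L}$ ($G{\left(L \right)} = \frac{\left(L + L\right) \frac{1}{L + 3}}{2} = \frac{2 L}{3 + L} \frac{1}{2} = \frac{L}{3 + L}$)
$G{\left(k \right)} - 176 = \frac{0}{3 + 0} - 176 = \frac{0}{3} - 176 = 0 \cdot \frac{1}{3} - 176 = 0 - 176 = -176$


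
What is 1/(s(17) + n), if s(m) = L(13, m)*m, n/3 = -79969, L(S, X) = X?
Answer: -1/239618 ≈ -4.1733e-6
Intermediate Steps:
n = -239907 (n = 3*(-79969) = -239907)
s(m) = m**2 (s(m) = m*m = m**2)
1/(s(17) + n) = 1/(17**2 - 239907) = 1/(289 - 239907) = 1/(-239618) = -1/239618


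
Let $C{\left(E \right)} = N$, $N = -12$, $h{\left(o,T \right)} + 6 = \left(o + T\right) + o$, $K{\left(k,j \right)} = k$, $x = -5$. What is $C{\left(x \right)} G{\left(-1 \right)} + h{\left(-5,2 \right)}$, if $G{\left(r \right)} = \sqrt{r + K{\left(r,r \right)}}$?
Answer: $-14 - 12 i \sqrt{2} \approx -14.0 - 16.971 i$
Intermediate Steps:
$h{\left(o,T \right)} = -6 + T + 2 o$ ($h{\left(o,T \right)} = -6 + \left(\left(o + T\right) + o\right) = -6 + \left(\left(T + o\right) + o\right) = -6 + \left(T + 2 o\right) = -6 + T + 2 o$)
$G{\left(r \right)} = \sqrt{2} \sqrt{r}$ ($G{\left(r \right)} = \sqrt{r + r} = \sqrt{2 r} = \sqrt{2} \sqrt{r}$)
$C{\left(E \right)} = -12$
$C{\left(x \right)} G{\left(-1 \right)} + h{\left(-5,2 \right)} = - 12 \sqrt{2} \sqrt{-1} + \left(-6 + 2 + 2 \left(-5\right)\right) = - 12 \sqrt{2} i - 14 = - 12 i \sqrt{2} - 14 = -14 - 12 i \sqrt{2}$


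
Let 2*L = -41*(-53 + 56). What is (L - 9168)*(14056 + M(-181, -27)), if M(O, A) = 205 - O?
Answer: -133292439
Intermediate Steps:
L = -123/2 (L = (-41*(-53 + 56))/2 = (-41*3)/2 = (1/2)*(-123) = -123/2 ≈ -61.500)
(L - 9168)*(14056 + M(-181, -27)) = (-123/2 - 9168)*(14056 + (205 - 1*(-181))) = -18459*(14056 + (205 + 181))/2 = -18459*(14056 + 386)/2 = -18459/2*14442 = -133292439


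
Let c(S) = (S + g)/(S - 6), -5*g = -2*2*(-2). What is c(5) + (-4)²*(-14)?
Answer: -1137/5 ≈ -227.40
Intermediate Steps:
g = -8/5 (g = -(-2*2)*(-2)/5 = -(-4)*(-2)/5 = -⅕*8 = -8/5 ≈ -1.6000)
c(S) = (-8/5 + S)/(-6 + S) (c(S) = (S - 8/5)/(S - 6) = (-8/5 + S)/(-6 + S))
c(5) + (-4)²*(-14) = (-8/5 + 5)/(-6 + 5) + (-4)²*(-14) = (17/5)/(-1) + 16*(-14) = -1*17/5 - 224 = -17/5 - 224 = -1137/5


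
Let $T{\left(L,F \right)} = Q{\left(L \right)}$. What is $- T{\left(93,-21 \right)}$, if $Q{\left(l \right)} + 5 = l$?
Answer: $-88$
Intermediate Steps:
$Q{\left(l \right)} = -5 + l$
$T{\left(L,F \right)} = -5 + L$
$- T{\left(93,-21 \right)} = - (-5 + 93) = \left(-1\right) 88 = -88$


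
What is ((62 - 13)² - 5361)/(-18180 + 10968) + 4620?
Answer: 8330600/1803 ≈ 4620.4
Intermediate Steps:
((62 - 13)² - 5361)/(-18180 + 10968) + 4620 = (49² - 5361)/(-7212) + 4620 = (2401 - 5361)*(-1/7212) + 4620 = -2960*(-1/7212) + 4620 = 740/1803 + 4620 = 8330600/1803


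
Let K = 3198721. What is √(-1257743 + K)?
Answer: √1940978 ≈ 1393.2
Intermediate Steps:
√(-1257743 + K) = √(-1257743 + 3198721) = √1940978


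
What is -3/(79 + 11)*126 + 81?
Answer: 384/5 ≈ 76.800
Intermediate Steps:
-3/(79 + 11)*126 + 81 = -3/90*126 + 81 = -3*1/90*126 + 81 = -1/30*126 + 81 = -21/5 + 81 = 384/5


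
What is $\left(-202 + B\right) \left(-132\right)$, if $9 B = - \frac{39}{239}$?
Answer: $\frac{6373268}{239} \approx 26666.0$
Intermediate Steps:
$B = - \frac{13}{717}$ ($B = \frac{\left(-39\right) \frac{1}{239}}{9} = \frac{1}{9} \left(- \frac{39}{239}\right) = - \frac{13}{717} \approx -0.018131$)
$\left(-202 + B\right) \left(-132\right) = \left(-202 - \frac{13}{717}\right) \left(-132\right) = \left(- \frac{144847}{717}\right) \left(-132\right) = \frac{6373268}{239}$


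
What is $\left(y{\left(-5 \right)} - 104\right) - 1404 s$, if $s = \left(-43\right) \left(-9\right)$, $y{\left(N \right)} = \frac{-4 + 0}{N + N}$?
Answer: $- \frac{2717258}{5} \approx -5.4345 \cdot 10^{5}$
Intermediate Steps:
$y{\left(N \right)} = - \frac{2}{N}$ ($y{\left(N \right)} = - \frac{4}{2 N} = - 4 \frac{1}{2 N} = - \frac{2}{N}$)
$s = 387$
$\left(y{\left(-5 \right)} - 104\right) - 1404 s = \left(- \frac{2}{-5} - 104\right) - 543348 = \left(\left(-2\right) \left(- \frac{1}{5}\right) - 104\right) - 543348 = \left(\frac{2}{5} - 104\right) - 543348 = - \frac{518}{5} - 543348 = - \frac{2717258}{5}$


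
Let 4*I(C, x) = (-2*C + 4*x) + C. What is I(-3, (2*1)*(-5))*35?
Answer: -1295/4 ≈ -323.75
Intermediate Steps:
I(C, x) = x - C/4 (I(C, x) = ((-2*C + 4*x) + C)/4 = (-C + 4*x)/4 = x - C/4)
I(-3, (2*1)*(-5))*35 = ((2*1)*(-5) - ¼*(-3))*35 = (2*(-5) + ¾)*35 = (-10 + ¾)*35 = -37/4*35 = -1295/4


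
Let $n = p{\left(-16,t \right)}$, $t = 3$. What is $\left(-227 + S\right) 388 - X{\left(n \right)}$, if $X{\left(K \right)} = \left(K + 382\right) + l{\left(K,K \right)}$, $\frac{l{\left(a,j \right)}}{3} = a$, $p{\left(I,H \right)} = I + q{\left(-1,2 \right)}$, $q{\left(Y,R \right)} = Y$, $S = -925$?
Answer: $-447290$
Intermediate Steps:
$p{\left(I,H \right)} = -1 + I$ ($p{\left(I,H \right)} = I - 1 = -1 + I$)
$l{\left(a,j \right)} = 3 a$
$n = -17$ ($n = -1 - 16 = -17$)
$X{\left(K \right)} = 382 + 4 K$ ($X{\left(K \right)} = \left(K + 382\right) + 3 K = \left(382 + K\right) + 3 K = 382 + 4 K$)
$\left(-227 + S\right) 388 - X{\left(n \right)} = \left(-227 - 925\right) 388 - \left(382 + 4 \left(-17\right)\right) = \left(-1152\right) 388 - \left(382 - 68\right) = -446976 - 314 = -447290$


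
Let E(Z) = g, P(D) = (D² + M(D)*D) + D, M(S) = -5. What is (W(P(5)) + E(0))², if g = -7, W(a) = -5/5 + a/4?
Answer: 729/16 ≈ 45.563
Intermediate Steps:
P(D) = D² - 4*D (P(D) = (D² - 5*D) + D = D² - 4*D)
W(a) = -1 + a/4 (W(a) = -5*⅕ + a*(¼) = -1 + a/4)
E(Z) = -7
(W(P(5)) + E(0))² = ((-1 + (5*(-4 + 5))/4) - 7)² = ((-1 + (5*1)/4) - 7)² = ((-1 + (¼)*5) - 7)² = ((-1 + 5/4) - 7)² = (¼ - 7)² = (-27/4)² = 729/16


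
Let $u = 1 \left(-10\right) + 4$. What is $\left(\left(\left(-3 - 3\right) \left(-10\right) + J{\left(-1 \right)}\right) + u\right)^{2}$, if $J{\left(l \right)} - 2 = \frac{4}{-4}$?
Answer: $3025$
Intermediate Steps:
$J{\left(l \right)} = 1$ ($J{\left(l \right)} = 2 + \frac{4}{-4} = 2 + 4 \left(- \frac{1}{4}\right) = 2 - 1 = 1$)
$u = -6$ ($u = -10 + 4 = -6$)
$\left(\left(\left(-3 - 3\right) \left(-10\right) + J{\left(-1 \right)}\right) + u\right)^{2} = \left(\left(\left(-3 - 3\right) \left(-10\right) + 1\right) - 6\right)^{2} = \left(\left(\left(-6\right) \left(-10\right) + 1\right) - 6\right)^{2} = \left(\left(60 + 1\right) - 6\right)^{2} = \left(61 - 6\right)^{2} = 55^{2} = 3025$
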